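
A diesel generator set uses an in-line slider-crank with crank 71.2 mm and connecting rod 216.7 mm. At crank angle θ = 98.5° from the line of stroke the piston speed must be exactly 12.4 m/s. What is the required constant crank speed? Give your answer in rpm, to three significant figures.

1770

For an in-line slider-crank, |v_piston| = rω|sinθ|·[1 + r cosθ/√(L² − r² sin²θ)].
With r = 0.0712 m, L = 0.2167 m, θ = 98.5°: the bracketed kinematic factor |dx/dθ| = 0.066802 m.
ω = v/|dx/dθ| = 12.4/0.066802 = 185.62 rad/s.
N = 60ω/(2π) = 1772.6 rpm.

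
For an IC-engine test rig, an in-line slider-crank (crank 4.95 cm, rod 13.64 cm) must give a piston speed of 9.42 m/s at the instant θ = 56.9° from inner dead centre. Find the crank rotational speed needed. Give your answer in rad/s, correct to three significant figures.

188

For an in-line slider-crank, |v_piston| = rω|sinθ|·[1 + r cosθ/√(L² − r² sin²θ)].
With r = 0.0495 m, L = 0.1364 m, θ = 56.9°: the bracketed kinematic factor |dx/dθ| = 0.050093 m.
ω = v/|dx/dθ| = 9.42/0.050093 = 188.05 rad/s.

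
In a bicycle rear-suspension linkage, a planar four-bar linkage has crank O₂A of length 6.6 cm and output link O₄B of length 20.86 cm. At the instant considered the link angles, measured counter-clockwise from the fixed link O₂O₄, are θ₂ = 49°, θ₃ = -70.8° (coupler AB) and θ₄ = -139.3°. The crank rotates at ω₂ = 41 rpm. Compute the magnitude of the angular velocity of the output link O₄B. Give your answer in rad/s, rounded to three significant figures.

1.27

ω₂ = 4.294 rad/s (from 41 rpm).
Differentiating the loop-closure r₂e^{iθ₂}+r₃e^{iθ₃}=r₁+r₄e^{iθ₄} gives r₂ω₂e^{iθ₂}+r₃ω₃e^{iθ₃}=r₄ω₄e^{iθ₄}.
Eliminating the other unknown: ω₄ = r₂ω₂ sin(θ₂−θ₃) / [r₄ sin(θ₄−θ₃)].
Numerator sine = +0.86777; denominator sine = -0.93042.
Result = 0.066·4.294·(+0.86777) / (0.2086·(-0.93042)) = -1.267 rad/s; magnitude 1.267 rad/s.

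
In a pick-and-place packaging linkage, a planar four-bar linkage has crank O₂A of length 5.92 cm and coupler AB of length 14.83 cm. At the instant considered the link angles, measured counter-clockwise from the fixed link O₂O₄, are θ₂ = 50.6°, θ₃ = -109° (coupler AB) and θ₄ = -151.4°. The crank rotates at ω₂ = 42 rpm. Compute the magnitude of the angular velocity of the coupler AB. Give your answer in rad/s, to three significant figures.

0.975

ω₂ = 4.398 rad/s (from 42 rpm).
Differentiating the loop-closure r₂e^{iθ₂}+r₃e^{iθ₃}=r₁+r₄e^{iθ₄} gives r₂ω₂e^{iθ₂}+r₃ω₃e^{iθ₃}=r₄ω₄e^{iθ₄}.
Eliminating the other unknown: ω₃ = r₂ω₂ sin(θ₄−θ₂) / [r₃ sin(θ₃−θ₄)].
Numerator sine = +0.37461; denominator sine = +0.67430.
Result = 0.0592·4.398·(+0.37461) / (0.1483·(+0.67430)) = +0.97539 rad/s; magnitude 0.97539 rad/s.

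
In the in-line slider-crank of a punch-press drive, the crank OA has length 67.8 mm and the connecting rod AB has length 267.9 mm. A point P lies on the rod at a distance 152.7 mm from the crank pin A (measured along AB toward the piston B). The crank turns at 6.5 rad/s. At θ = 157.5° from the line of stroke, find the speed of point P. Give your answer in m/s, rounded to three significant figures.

ω = 6.5 rad/s.  Crank-pin speed |V_A| = rω = 0.4407 m/s, perpendicular to OA.
Rod angle: sinφ = −(r/L) sinθ ⇒ φ = -5.558°; ω_rod = −rω cosθ/√(L²−r²sin²θ) = +1.527 rad/s.
V_P = V_A + ω_rod × AP, with AP = 0.1527 m along the rod.
Components: V_Px = −rω sinθ − a·ω_rod·sinφ = -0.14607 m/s;  V_Py = rω cosθ + a·ω_rod·cosφ = -0.17508 m/s.
|V_P| = √(V_Px² + V_Py²) = 0.22801 m/s.

0.228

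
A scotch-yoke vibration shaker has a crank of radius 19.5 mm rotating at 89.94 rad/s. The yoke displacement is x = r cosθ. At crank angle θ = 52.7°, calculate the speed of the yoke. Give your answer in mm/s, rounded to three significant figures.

ω = 89.94 rad/s
x = r cosθ ⇒ ẋ = −rω sinθ.
|v| = rω|sinθ| = 0.0195·89.94·|sin 52.7°| = 1.3951 m/s = 1395.1 mm/s.

1400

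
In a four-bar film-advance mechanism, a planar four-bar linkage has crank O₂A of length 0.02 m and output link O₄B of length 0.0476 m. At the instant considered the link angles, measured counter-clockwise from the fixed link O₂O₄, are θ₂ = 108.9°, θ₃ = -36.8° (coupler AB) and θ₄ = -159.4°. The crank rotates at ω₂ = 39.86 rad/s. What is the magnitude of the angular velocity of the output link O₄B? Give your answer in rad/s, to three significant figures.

11.2

ω₂ = 39.86 rad/s
Differentiating the loop-closure r₂e^{iθ₂}+r₃e^{iθ₃}=r₁+r₄e^{iθ₄} gives r₂ω₂e^{iθ₂}+r₃ω₃e^{iθ₃}=r₄ω₄e^{iθ₄}.
Eliminating the other unknown: ω₄ = r₂ω₂ sin(θ₂−θ₃) / [r₄ sin(θ₄−θ₃)].
Numerator sine = +0.56353; denominator sine = -0.84245.
Result = 0.02·39.86·(+0.56353) / (0.0476·(-0.84245)) = -11.203 rad/s; magnitude 11.203 rad/s.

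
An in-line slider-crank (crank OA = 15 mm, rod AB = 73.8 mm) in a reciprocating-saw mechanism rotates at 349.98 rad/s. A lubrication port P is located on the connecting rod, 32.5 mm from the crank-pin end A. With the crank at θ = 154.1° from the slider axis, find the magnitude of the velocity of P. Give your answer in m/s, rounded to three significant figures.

3.38

ω = 350 rad/s.  Crank-pin speed |V_A| = rω = 5.2497 m/s, perpendicular to OA.
Rod angle: sinφ = −(r/L) sinθ ⇒ φ = -5.093°; ω_rod = −rω cosθ/√(L²−r²sin²θ) = +64.243 rad/s.
V_P = V_A + ω_rod × AP, with AP = 0.0325 m along the rod.
Components: V_Px = −rω sinθ − a·ω_rod·sinφ = -2.1077 m/s;  V_Py = rω cosθ + a·ω_rod·cosφ = -2.6428 m/s.
|V_P| = √(V_Px² + V_Py²) = 3.3803 m/s.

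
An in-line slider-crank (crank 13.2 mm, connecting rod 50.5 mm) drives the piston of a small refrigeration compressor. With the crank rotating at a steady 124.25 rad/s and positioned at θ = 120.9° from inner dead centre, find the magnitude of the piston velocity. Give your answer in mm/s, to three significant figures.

1210

ω = 124.2 rad/s
For an in-line slider-crank, x = r cosθ + √(L² − r² sin²θ), so v = −rω sinθ·[1 + r cosθ/√(L² − r² sin²θ)].
With r = 0.0132 m, L = 0.0505 m, θ = 120.9°: √(L² − r² sin²θ) = 0.049213 m.
v = −0.0132·124.2·0.85806·[1 + 0.0132·-0.51354/0.049213] = -1.2135 m/s.
|v| = 1.2135 m/s = 1213.5 mm/s.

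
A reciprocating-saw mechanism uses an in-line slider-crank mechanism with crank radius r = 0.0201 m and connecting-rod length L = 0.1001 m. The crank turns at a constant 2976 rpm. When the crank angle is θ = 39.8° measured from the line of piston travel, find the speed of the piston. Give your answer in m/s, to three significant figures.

4.63

ω = 2π·2976/60 = 311.6 rad/s
For an in-line slider-crank, x = r cosθ + √(L² − r² sin²θ), so v = −rω sinθ·[1 + r cosθ/√(L² − r² sin²θ)].
With r = 0.0201 m, L = 0.1001 m, θ = 39.8°: √(L² − r² sin²θ) = 0.09927 m.
v = −0.0201·311.6·0.64011·[1 + 0.0201·0.76828/0.09927] = -4.6335 m/s.
|v| = 4.6335 m/s.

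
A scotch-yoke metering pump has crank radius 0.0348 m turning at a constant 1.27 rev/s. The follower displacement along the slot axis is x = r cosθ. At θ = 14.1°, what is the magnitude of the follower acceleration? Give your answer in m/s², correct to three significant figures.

2.15

ω = 7.98 rad/s (from 1.27 rev/s).
x = r cosθ ⇒ ẍ = −rω² cosθ (ω constant).
|a| = rω²|cosθ| = 0.0348·(7.98)²·|cos 14.1°| = 2.1491 m/s².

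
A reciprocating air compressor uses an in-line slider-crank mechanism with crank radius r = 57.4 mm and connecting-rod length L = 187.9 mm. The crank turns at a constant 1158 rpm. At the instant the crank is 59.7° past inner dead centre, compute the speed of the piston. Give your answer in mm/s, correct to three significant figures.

6970

ω = 2π·1158/60 = 121.3 rad/s
For an in-line slider-crank, x = r cosθ + √(L² − r² sin²θ), so v = −rω sinθ·[1 + r cosθ/√(L² − r² sin²θ)].
With r = 0.0574 m, L = 0.1879 m, θ = 59.7°: √(L² − r² sin²θ) = 0.18125 m.
v = −0.0574·121.3·0.86340·[1 + 0.0574·0.50453/0.18125] = -6.97 m/s.
|v| = 6.97 m/s = 6970 mm/s.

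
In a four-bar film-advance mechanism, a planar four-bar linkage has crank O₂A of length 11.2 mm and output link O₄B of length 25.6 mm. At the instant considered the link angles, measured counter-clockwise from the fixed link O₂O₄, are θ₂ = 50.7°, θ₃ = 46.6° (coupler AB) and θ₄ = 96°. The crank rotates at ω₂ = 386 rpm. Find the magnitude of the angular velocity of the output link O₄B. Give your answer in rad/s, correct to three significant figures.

ω₂ = 40.42 rad/s (from 386 rpm).
Differentiating the loop-closure r₂e^{iθ₂}+r₃e^{iθ₃}=r₁+r₄e^{iθ₄} gives r₂ω₂e^{iθ₂}+r₃ω₃e^{iθ₃}=r₄ω₄e^{iθ₄}.
Eliminating the other unknown: ω₄ = r₂ω₂ sin(θ₂−θ₃) / [r₄ sin(θ₄−θ₃)].
Numerator sine = +0.07150; denominator sine = +0.75927.
Result = 0.0112·40.42·(+0.07150) / (0.0256·(+0.75927)) = +1.6653 rad/s; magnitude 1.6653 rad/s.

1.67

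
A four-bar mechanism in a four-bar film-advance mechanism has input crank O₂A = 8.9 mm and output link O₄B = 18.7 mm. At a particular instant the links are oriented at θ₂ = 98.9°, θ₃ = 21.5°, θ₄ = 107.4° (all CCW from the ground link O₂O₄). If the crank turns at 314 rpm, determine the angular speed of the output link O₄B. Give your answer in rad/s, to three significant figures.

ω₂ = 32.88 rad/s (from 314 rpm).
Differentiating the loop-closure r₂e^{iθ₂}+r₃e^{iθ₃}=r₁+r₄e^{iθ₄} gives r₂ω₂e^{iθ₂}+r₃ω₃e^{iθ₃}=r₄ω₄e^{iθ₄}.
Eliminating the other unknown: ω₄ = r₂ω₂ sin(θ₂−θ₃) / [r₄ sin(θ₄−θ₃)].
Numerator sine = +0.97592; denominator sine = +0.99744.
Result = 0.0089·32.88·(+0.97592) / (0.0187·(+0.99744)) = +15.312 rad/s; magnitude 15.312 rad/s.

15.3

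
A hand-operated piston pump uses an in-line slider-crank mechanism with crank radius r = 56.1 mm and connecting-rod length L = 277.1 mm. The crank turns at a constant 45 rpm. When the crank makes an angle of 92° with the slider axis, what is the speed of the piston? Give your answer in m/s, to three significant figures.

0.262

ω = 2π·45/60 = 4.712 rad/s
For an in-line slider-crank, x = r cosθ + √(L² − r² sin²θ), so v = −rω sinθ·[1 + r cosθ/√(L² − r² sin²θ)].
With r = 0.0561 m, L = 0.2771 m, θ = 92°: √(L² − r² sin²θ) = 0.27137 m.
v = −0.0561·4.712·0.99939·[1 + 0.0561·-0.03490/0.27137] = -0.2623 m/s.
|v| = 0.2623 m/s.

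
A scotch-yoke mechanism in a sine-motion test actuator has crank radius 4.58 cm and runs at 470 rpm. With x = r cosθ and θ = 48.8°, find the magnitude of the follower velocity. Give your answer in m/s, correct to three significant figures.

1.70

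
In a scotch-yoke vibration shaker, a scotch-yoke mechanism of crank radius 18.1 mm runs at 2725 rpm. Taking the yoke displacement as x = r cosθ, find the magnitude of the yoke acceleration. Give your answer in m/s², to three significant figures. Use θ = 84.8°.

134

ω = 285.4 rad/s (from 2725 rpm).
x = r cosθ ⇒ ẍ = −rω² cosθ (ω constant).
|a| = rω²|cosθ| = 0.0181·(285.4)²·|cos 84.8°| = 133.58 m/s².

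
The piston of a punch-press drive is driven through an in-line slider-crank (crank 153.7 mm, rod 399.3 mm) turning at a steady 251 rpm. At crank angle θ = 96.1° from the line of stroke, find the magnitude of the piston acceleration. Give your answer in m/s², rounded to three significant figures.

ω = 2π·251/60 = 26.28 rad/s
x(θ) = r cosθ + √(L² − r² sin²θ); with ω constant, a = ω²·d²x/dθ².
d²x/dθ² = −r cosθ − r²(cos2θ)/√u − r⁴ sin²2θ/(4u^{3/2}),  u = L² − r² sin²θ = 0.136084 m².
Substituting r = 0.1537 m, L = 0.3993 m, θ = 96.1°: d²x/dθ² = +0.078801 m.
a = ω²·d²x/dθ² = (26.28)²·(+0.078801) = +54.443 m/s²;  |a| = 54.443 m/s².

54.4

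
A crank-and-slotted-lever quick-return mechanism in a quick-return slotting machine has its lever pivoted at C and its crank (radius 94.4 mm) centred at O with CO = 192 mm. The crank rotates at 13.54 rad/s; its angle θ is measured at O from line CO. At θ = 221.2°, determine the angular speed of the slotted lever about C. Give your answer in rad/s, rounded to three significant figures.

3.46

ω = 13.54 rad/s
Crank pin A relative to C: A = (d + r cosθ, r sinθ); lever angle φ = atan2(r sinθ, d + r cosθ).
Differentiating tanφ: φ̇ = rω(d cosθ + r)/(d² + r² + 2dr cosθ).
d² + r² + 2dr cosθ = |CA|² = 0.0185006 m²;  d cosθ + r = -0.050064 m.
|ω_lever| = |0.0944·13.54·-0.050064| / 0.0185006 = 3.4588 rad/s.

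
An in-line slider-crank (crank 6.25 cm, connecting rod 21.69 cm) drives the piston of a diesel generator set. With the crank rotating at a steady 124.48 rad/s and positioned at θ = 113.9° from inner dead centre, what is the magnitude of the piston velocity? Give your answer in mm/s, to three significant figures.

ω = 124.5 rad/s
For an in-line slider-crank, x = r cosθ + √(L² − r² sin²θ), so v = −rω sinθ·[1 + r cosθ/√(L² − r² sin²θ)].
With r = 0.0625 m, L = 0.2169 m, θ = 113.9°: √(L² − r² sin²θ) = 0.20924 m.
v = −0.0625·124.5·0.91425·[1 + 0.0625·-0.40514/0.20924] = -6.2521 m/s.
|v| = 6.2521 m/s = 6252.1 mm/s.

6250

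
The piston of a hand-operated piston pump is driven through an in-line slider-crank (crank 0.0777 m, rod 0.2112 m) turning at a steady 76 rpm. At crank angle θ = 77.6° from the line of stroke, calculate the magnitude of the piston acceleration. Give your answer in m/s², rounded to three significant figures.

ω = 2π·76/60 = 7.959 rad/s
x(θ) = r cosθ + √(L² − r² sin²θ); with ω constant, a = ω²·d²x/dθ².
d²x/dθ² = −r cosθ − r²(cos2θ)/√u − r⁴ sin²2θ/(4u^{3/2}),  u = L² − r² sin²θ = 0.0388465 m².
Substituting r = 0.0777 m, L = 0.2112 m, θ = 77.6°: d²x/dθ² = +0.010912 m.
a = ω²·d²x/dθ² = (7.959)²·(+0.010912) = +0.69118 m/s²;  |a| = 0.69118 m/s².

0.691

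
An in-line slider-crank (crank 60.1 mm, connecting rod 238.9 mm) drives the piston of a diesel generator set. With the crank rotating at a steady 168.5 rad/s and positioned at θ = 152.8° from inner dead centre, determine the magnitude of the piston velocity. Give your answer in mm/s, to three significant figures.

3590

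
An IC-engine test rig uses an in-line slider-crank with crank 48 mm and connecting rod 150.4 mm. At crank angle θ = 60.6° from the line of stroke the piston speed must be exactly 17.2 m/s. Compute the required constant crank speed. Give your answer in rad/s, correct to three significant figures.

For an in-line slider-crank, |v_piston| = rω|sinθ|·[1 + r cosθ/√(L² − r² sin²θ)].
With r = 0.048 m, L = 0.1504 m, θ = 60.6°: the bracketed kinematic factor |dx/dθ| = 0.048639 m.
ω = v/|dx/dθ| = 17.2/0.048639 = 353.63 rad/s.

354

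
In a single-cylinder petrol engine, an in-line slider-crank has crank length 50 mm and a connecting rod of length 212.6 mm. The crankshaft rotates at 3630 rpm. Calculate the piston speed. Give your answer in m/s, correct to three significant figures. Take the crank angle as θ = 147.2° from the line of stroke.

8.24

ω = 2π·3630/60 = 380.1 rad/s
For an in-line slider-crank, x = r cosθ + √(L² − r² sin²θ), so v = −rω sinθ·[1 + r cosθ/√(L² − r² sin²θ)].
With r = 0.05 m, L = 0.2126 m, θ = 147.2°: √(L² − r² sin²θ) = 0.21087 m.
v = −0.05·380.1·0.54171·[1 + 0.05·-0.84057/0.21087] = -8.2439 m/s.
|v| = 8.2439 m/s.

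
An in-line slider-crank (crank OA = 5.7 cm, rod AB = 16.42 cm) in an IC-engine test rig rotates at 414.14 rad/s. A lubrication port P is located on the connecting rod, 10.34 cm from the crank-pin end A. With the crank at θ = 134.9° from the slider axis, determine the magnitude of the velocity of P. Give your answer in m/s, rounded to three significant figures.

15.4

ω = 414.1 rad/s.  Crank-pin speed |V_A| = rω = 23.606 m/s, perpendicular to OA.
Rod angle: sinφ = −(r/L) sinθ ⇒ φ = -14.235°; ω_rod = −rω cosθ/√(L²−r²sin²θ) = +104.69 rad/s.
V_P = V_A + ω_rod × AP, with AP = 0.1034 m along the rod.
Components: V_Px = −rω sinθ − a·ω_rod·sinφ = -14.059 m/s;  V_Py = rω cosθ + a·ω_rod·cosφ = -6.1699 m/s.
|V_P| = √(V_Px² + V_Py²) = 15.353 m/s.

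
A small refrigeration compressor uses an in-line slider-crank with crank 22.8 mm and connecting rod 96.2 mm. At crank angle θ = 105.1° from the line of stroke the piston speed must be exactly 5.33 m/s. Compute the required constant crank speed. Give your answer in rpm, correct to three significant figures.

2470

For an in-line slider-crank, |v_piston| = rω|sinθ|·[1 + r cosθ/√(L² − r² sin²θ)].
With r = 0.0228 m, L = 0.0962 m, θ = 105.1°: the bracketed kinematic factor |dx/dθ| = 0.020617 m.
ω = v/|dx/dθ| = 5.33/0.020617 = 258.53 rad/s.
N = 60ω/(2π) = 2468.8 rpm.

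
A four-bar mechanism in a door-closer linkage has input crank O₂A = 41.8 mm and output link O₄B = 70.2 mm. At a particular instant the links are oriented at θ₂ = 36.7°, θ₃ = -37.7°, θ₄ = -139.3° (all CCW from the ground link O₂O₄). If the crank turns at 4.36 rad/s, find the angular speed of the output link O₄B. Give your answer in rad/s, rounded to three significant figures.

2.55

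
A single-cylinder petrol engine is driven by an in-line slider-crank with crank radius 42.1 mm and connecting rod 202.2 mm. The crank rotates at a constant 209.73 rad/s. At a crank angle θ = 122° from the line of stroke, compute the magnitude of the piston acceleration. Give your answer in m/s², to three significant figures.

ω = 209.7 rad/s
x(θ) = r cosθ + √(L² − r² sin²θ); with ω constant, a = ω²·d²x/dθ².
d²x/dθ² = −r cosθ − r²(cos2θ)/√u − r⁴ sin²2θ/(4u^{3/2}),  u = L² − r² sin²θ = 0.0396101 m².
Substituting r = 0.0421 m, L = 0.2022 m, θ = 122°: d²x/dθ² = +0.026133 m.
a = ω²·d²x/dθ² = (209.7)²·(+0.026133) = +1149.5 m/s²;  |a| = 1149.5 m/s².

1150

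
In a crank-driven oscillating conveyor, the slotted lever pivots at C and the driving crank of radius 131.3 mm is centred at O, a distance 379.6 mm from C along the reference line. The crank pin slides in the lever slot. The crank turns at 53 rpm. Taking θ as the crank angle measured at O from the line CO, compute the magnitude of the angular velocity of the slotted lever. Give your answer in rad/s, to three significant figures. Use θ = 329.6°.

ω = 5.55 rad/s (from 53 rpm).
Crank pin A relative to C: A = (d + r cosθ, r sinθ); lever angle φ = atan2(r sinθ, d + r cosθ).
Differentiating tanφ: φ̇ = rω(d cosθ + r)/(d² + r² + 2dr cosθ).
d² + r² + 2dr cosθ = |CA|² = 0.247314 m²;  d cosθ + r = +0.45871 m.
|ω_lever| = |0.1313·5.55·+0.45871| / 0.247314 = 1.3516 rad/s.

1.35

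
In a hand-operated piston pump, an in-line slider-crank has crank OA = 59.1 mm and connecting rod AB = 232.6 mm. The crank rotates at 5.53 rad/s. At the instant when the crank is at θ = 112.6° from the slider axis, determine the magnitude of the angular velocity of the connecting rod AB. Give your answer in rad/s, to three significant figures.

0.555

ω = 5.53 rad/s
The rod makes angle φ with the slider axis where L sinφ = r sinθ; differentiating, L cosφ·φ̇ = r ω cosθ.
L cosφ = √(L² − r² sin²θ) = 0.22611 m.
|ω_rod| = r ω |cosθ| / √(L² − r² sin²θ) = 0.0591·5.53·0.38430/0.22611 = 0.55547 rad/s.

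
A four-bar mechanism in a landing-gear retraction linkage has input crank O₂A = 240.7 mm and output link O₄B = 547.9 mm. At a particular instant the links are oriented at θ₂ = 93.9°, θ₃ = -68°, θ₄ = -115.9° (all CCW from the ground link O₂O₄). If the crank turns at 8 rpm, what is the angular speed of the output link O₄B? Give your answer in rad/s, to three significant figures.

ω₂ = 0.8378 rad/s (from 8 rpm).
Differentiating the loop-closure r₂e^{iθ₂}+r₃e^{iθ₃}=r₁+r₄e^{iθ₄} gives r₂ω₂e^{iθ₂}+r₃ω₃e^{iθ₃}=r₄ω₄e^{iθ₄}.
Eliminating the other unknown: ω₄ = r₂ω₂ sin(θ₂−θ₃) / [r₄ sin(θ₄−θ₃)].
Numerator sine = +0.31068; denominator sine = -0.74198.
Result = 0.2407·0.8378·(+0.31068) / (0.5479·(-0.74198)) = -0.1541 rad/s; magnitude 0.1541 rad/s.

0.154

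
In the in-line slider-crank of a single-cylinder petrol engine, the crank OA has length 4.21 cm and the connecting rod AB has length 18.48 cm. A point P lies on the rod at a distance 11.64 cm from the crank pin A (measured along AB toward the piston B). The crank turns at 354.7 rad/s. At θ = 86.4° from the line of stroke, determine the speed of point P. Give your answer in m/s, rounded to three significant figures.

ω = 354.7 rad/s.  Crank-pin speed |V_A| = rω = 14.933 m/s, perpendicular to OA.
Rod angle: sinφ = −(r/L) sinθ ⇒ φ = -13.142°; ω_rod = −rω cosθ/√(L²−r²sin²θ) = -5.2103 rad/s.
V_P = V_A + ω_rod × AP, with AP = 0.1164 m along the rod.
Components: V_Px = −rω sinθ − a·ω_rod·sinφ = -15.041 m/s;  V_Py = rω cosθ + a·ω_rod·cosφ = +0.34705 m/s.
|V_P| = √(V_Px² + V_Py²) = 15.045 m/s.

15.0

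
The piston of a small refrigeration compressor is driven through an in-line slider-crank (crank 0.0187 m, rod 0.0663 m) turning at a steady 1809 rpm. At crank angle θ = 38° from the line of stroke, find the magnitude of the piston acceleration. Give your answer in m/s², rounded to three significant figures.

579

ω = 2π·1809/60 = 189.4 rad/s
x(θ) = r cosθ + √(L² − r² sin²θ); with ω constant, a = ω²·d²x/dθ².
d²x/dθ² = −r cosθ − r²(cos2θ)/√u − r⁴ sin²2θ/(4u^{3/2}),  u = L² − r² sin²θ = 0.00426314 m².
Substituting r = 0.0187 m, L = 0.0663 m, θ = 38°: d²x/dθ² = -0.016135 m.
a = ω²·d²x/dθ² = (189.4)²·(-0.016135) = -579.03 m/s²;  |a| = 579.03 m/s².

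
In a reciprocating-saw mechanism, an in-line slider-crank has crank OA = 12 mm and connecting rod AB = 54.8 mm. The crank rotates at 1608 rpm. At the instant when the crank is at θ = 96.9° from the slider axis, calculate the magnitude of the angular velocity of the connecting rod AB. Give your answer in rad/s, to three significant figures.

ω = 168.4 rad/s (converted from 1608 rpm).
The rod makes angle φ with the slider axis where L sinφ = r sinθ; differentiating, L cosφ·φ̇ = r ω cosθ.
L cosφ = √(L² − r² sin²θ) = 0.053489 m.
|ω_rod| = r ω |cosθ| / √(L² − r² sin²θ) = 0.012·168.4·0.12014/0.053489 = 4.5384 rad/s.

4.54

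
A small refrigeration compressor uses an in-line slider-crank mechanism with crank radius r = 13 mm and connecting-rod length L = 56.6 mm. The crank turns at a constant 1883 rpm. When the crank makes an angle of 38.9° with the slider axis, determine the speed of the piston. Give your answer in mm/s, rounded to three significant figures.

1900

ω = 2π·1883/60 = 197.2 rad/s
For an in-line slider-crank, x = r cosθ + √(L² − r² sin²θ), so v = −rω sinθ·[1 + r cosθ/√(L² − r² sin²θ)].
With r = 0.013 m, L = 0.0566 m, θ = 38.9°: √(L² − r² sin²θ) = 0.056008 m.
v = −0.013·197.2·0.62796·[1 + 0.013·0.77824/0.056008] = -1.9005 m/s.
|v| = 1.9005 m/s = 1900.5 mm/s.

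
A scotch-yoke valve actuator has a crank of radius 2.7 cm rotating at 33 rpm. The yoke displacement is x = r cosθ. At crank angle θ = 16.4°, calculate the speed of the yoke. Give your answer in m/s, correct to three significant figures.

ω = 3.456 rad/s (from 33 rpm).
x = r cosθ ⇒ ẋ = −rω sinθ.
|v| = rω|sinθ| = 0.027·3.456·|sin 16.4°| = 0.026344 m/s.

0.0263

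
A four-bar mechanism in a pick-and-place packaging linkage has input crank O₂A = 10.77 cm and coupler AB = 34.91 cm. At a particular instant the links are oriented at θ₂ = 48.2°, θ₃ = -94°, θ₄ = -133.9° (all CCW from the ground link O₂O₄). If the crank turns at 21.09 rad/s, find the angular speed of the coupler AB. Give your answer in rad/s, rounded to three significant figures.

ω₂ = 21.09 rad/s
Differentiating the loop-closure r₂e^{iθ₂}+r₃e^{iθ₃}=r₁+r₄e^{iθ₄} gives r₂ω₂e^{iθ₂}+r₃ω₃e^{iθ₃}=r₄ω₄e^{iθ₄}.
Eliminating the other unknown: ω₃ = r₂ω₂ sin(θ₄−θ₂) / [r₃ sin(θ₃−θ₄)].
Numerator sine = +0.03664; denominator sine = +0.64145.
Result = 0.1077·21.09·(+0.03664) / (0.3491·(+0.64145)) = +0.37169 rad/s; magnitude 0.37169 rad/s.

0.372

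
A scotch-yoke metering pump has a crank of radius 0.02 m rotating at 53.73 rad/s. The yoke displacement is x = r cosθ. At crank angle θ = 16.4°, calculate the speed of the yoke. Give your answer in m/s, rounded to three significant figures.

0.303

ω = 53.73 rad/s
x = r cosθ ⇒ ẋ = −rω sinθ.
|v| = rω|sinθ| = 0.02·53.73·|sin 16.4°| = 0.3034 m/s.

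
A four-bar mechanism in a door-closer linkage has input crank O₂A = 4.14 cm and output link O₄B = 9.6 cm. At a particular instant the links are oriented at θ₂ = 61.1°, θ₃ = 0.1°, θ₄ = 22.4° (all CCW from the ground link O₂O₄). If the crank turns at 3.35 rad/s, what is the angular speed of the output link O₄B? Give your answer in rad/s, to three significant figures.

ω₂ = 3.35 rad/s
Differentiating the loop-closure r₂e^{iθ₂}+r₃e^{iθ₃}=r₁+r₄e^{iθ₄} gives r₂ω₂e^{iθ₂}+r₃ω₃e^{iθ₃}=r₄ω₄e^{iθ₄}.
Eliminating the other unknown: ω₄ = r₂ω₂ sin(θ₂−θ₃) / [r₄ sin(θ₄−θ₃)].
Numerator sine = +0.87462; denominator sine = +0.37946.
Result = 0.0414·3.35·(+0.87462) / (0.096·(+0.37946)) = +3.3299 rad/s; magnitude 3.3299 rad/s.

3.33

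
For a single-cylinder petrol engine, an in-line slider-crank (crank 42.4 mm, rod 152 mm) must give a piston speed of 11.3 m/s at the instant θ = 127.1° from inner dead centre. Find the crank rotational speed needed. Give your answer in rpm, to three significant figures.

For an in-line slider-crank, |v_piston| = rω|sinθ|·[1 + r cosθ/√(L² − r² sin²θ)].
With r = 0.0424 m, L = 0.152 m, θ = 127.1°: the bracketed kinematic factor |dx/dθ| = 0.027981 m.
ω = v/|dx/dθ| = 11.3/0.027981 = 403.85 rad/s.
N = 60ω/(2π) = 3856.4 rpm.

3860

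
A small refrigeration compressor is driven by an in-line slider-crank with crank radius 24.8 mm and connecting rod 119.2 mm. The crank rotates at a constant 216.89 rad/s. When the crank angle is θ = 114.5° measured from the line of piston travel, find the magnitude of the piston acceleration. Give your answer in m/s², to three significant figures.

ω = 216.9 rad/s
x(θ) = r cosθ + √(L² − r² sin²θ); with ω constant, a = ω²·d²x/dθ².
d²x/dθ² = −r cosθ − r²(cos2θ)/√u − r⁴ sin²2θ/(4u^{3/2}),  u = L² − r² sin²θ = 0.0136994 m².
Substituting r = 0.0248 m, L = 0.1192 m, θ = 114.5°: d²x/dθ² = +0.013698 m.
a = ω²·d²x/dθ² = (216.9)²·(+0.013698) = +644.38 m/s²;  |a| = 644.38 m/s².

644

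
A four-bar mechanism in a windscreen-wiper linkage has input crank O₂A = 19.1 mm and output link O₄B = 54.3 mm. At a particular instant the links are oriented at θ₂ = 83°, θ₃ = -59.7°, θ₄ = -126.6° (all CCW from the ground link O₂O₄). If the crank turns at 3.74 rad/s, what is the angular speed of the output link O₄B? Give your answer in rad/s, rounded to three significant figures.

ω₂ = 3.74 rad/s
Differentiating the loop-closure r₂e^{iθ₂}+r₃e^{iθ₃}=r₁+r₄e^{iθ₄} gives r₂ω₂e^{iθ₂}+r₃ω₃e^{iθ₃}=r₄ω₄e^{iθ₄}.
Eliminating the other unknown: ω₄ = r₂ω₂ sin(θ₂−θ₃) / [r₄ sin(θ₄−θ₃)].
Numerator sine = +0.60599; denominator sine = -0.91982.
Result = 0.0191·3.74·(+0.60599) / (0.0543·(-0.91982)) = -0.86669 rad/s; magnitude 0.86669 rad/s.

0.867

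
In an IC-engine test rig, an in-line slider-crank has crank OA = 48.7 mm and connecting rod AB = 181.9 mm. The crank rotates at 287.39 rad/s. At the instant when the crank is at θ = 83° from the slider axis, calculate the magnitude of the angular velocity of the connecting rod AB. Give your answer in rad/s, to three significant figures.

ω = 287.4 rad/s
The rod makes angle φ with the slider axis where L sinφ = r sinθ; differentiating, L cosφ·φ̇ = r ω cosθ.
L cosφ = √(L² − r² sin²θ) = 0.17536 m.
|ω_rod| = r ω |cosθ| / √(L² − r² sin²θ) = 0.0487·287.4·0.12187/0.17536 = 9.7267 rad/s.

9.73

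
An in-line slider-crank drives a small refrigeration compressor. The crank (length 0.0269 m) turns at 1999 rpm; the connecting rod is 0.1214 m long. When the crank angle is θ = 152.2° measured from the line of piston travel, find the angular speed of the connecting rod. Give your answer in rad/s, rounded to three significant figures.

ω = 209.3 rad/s (converted from 1999 rpm).
The rod makes angle φ with the slider axis where L sinφ = r sinθ; differentiating, L cosφ·φ̇ = r ω cosθ.
L cosφ = √(L² − r² sin²θ) = 0.12075 m.
|ω_rod| = r ω |cosθ| / √(L² − r² sin²θ) = 0.0269·209.3·0.88458/0.12075 = 41.252 rad/s.

41.3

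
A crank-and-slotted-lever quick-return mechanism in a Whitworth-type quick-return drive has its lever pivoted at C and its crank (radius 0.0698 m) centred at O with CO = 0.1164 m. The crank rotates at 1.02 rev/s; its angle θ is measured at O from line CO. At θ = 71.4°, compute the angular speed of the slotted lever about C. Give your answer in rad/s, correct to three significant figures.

2.03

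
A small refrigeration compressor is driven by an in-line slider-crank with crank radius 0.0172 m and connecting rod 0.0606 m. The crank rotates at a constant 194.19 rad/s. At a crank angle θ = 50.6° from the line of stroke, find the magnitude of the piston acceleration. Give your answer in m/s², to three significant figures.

379

ω = 194.2 rad/s
x(θ) = r cosθ + √(L² − r² sin²θ); with ω constant, a = ω²·d²x/dθ².
d²x/dθ² = −r cosθ − r²(cos2θ)/√u − r⁴ sin²2θ/(4u^{3/2}),  u = L² − r² sin²θ = 0.00349571 m².
Substituting r = 0.0172 m, L = 0.0606 m, θ = 50.6°: d²x/dθ² = -0.010047 m.
a = ω²·d²x/dθ² = (194.2)²·(-0.010047) = -378.88 m/s²;  |a| = 378.88 m/s².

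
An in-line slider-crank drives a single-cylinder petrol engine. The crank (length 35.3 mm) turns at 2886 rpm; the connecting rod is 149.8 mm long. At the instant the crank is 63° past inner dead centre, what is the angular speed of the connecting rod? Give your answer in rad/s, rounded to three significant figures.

33.1

ω = 302.2 rad/s (converted from 2886 rpm).
The rod makes angle φ with the slider axis where L sinφ = r sinθ; differentiating, L cosφ·φ̇ = r ω cosθ.
L cosφ = √(L² − r² sin²θ) = 0.14646 m.
|ω_rod| = r ω |cosθ| / √(L² − r² sin²θ) = 0.0353·302.2·0.45399/0.14646 = 33.069 rad/s.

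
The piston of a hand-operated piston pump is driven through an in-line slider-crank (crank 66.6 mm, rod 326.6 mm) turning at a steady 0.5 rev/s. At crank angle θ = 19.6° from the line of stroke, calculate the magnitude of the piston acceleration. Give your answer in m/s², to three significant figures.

ω = 2π·0.5 = 3.142 rad/s
x(θ) = r cosθ + √(L² − r² sin²θ); with ω constant, a = ω²·d²x/dθ².
d²x/dθ² = −r cosθ − r²(cos2θ)/√u − r⁴ sin²2θ/(4u^{3/2}),  u = L² − r² sin²θ = 0.106168 m².
Substituting r = 0.0666 m, L = 0.3266 m, θ = 19.6°: d²x/dθ² = -0.073347 m.
a = ω²·d²x/dθ² = (3.142)²·(-0.073347) = -0.72391 m/s²;  |a| = 0.72391 m/s².

0.724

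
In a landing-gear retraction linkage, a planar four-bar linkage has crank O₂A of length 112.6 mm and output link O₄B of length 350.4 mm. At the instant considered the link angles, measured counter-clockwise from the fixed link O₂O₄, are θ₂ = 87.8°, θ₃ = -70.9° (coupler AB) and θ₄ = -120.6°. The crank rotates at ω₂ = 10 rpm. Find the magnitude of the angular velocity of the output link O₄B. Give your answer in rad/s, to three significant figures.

ω₂ = 1.047 rad/s (from 10 rpm).
Differentiating the loop-closure r₂e^{iθ₂}+r₃e^{iθ₃}=r₁+r₄e^{iθ₄} gives r₂ω₂e^{iθ₂}+r₃ω₃e^{iθ₃}=r₄ω₄e^{iθ₄}.
Eliminating the other unknown: ω₄ = r₂ω₂ sin(θ₂−θ₃) / [r₄ sin(θ₄−θ₃)].
Numerator sine = +0.36325; denominator sine = -0.76267.
Result = 0.1126·1.047·(+0.36325) / (0.3504·(-0.76267)) = -0.16028 rad/s; magnitude 0.16028 rad/s.

0.160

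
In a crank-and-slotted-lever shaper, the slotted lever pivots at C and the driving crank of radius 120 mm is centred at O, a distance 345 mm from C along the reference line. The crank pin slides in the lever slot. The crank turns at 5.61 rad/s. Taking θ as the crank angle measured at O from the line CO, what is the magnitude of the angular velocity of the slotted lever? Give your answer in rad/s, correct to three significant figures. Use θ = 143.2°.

1.57

ω = 5.61 rad/s
Crank pin A relative to C: A = (d + r cosθ, r sinθ); lever angle φ = atan2(r sinθ, d + r cosθ).
Differentiating tanφ: φ̇ = rω(d cosθ + r)/(d² + r² + 2dr cosθ).
d² + r² + 2dr cosθ = |CA|² = 0.0671244 m²;  d cosθ + r = -0.15625 m.
|ω_lever| = |0.12·5.61·-0.15625| / 0.0671244 = 1.5671 rad/s.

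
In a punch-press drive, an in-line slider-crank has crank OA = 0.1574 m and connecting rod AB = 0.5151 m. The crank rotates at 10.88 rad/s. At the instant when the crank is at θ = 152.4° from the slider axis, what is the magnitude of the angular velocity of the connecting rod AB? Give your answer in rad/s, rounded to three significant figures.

ω = 10.88 rad/s
The rod makes angle φ with the slider axis where L sinφ = r sinθ; differentiating, L cosφ·φ̇ = r ω cosθ.
L cosφ = √(L² − r² sin²θ) = 0.50991 m.
|ω_rod| = r ω |cosθ| / √(L² − r² sin²θ) = 0.1574·10.88·0.88620/0.50991 = 2.9763 rad/s.

2.98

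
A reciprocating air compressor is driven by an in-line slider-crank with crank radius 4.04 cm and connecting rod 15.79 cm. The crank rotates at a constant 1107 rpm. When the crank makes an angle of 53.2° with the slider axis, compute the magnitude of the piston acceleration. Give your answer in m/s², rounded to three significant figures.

287

ω = 2π·1107/60 = 115.9 rad/s
x(θ) = r cosθ + √(L² − r² sin²θ); with ω constant, a = ω²·d²x/dθ².
d²x/dθ² = −r cosθ − r²(cos2θ)/√u − r⁴ sin²2θ/(4u^{3/2}),  u = L² − r² sin²θ = 0.0238859 m².
Substituting r = 0.0404 m, L = 0.1579 m, θ = 53.2°: d²x/dθ² = -0.021385 m.
a = ω²·d²x/dθ² = (115.9)²·(-0.021385) = -287.38 m/s²;  |a| = 287.38 m/s².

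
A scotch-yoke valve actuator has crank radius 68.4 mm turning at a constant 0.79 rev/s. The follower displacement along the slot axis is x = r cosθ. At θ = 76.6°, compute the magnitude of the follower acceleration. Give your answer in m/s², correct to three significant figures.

ω = 4.964 rad/s (from 0.79 rev/s).
x = r cosθ ⇒ ẍ = −rω² cosθ (ω constant).
|a| = rω²|cosθ| = 0.0684·(4.964)²·|cos 76.6°| = 0.39056 m/s².

0.391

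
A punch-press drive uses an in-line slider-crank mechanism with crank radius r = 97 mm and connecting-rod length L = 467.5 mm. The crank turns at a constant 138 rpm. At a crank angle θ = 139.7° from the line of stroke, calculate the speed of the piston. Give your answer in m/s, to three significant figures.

0.762

ω = 2π·138/60 = 14.45 rad/s
For an in-line slider-crank, x = r cosθ + √(L² − r² sin²θ), so v = −rω sinθ·[1 + r cosθ/√(L² − r² sin²θ)].
With r = 0.097 m, L = 0.4675 m, θ = 139.7°: √(L² − r² sin²θ) = 0.46327 m.
v = −0.097·14.45·0.64679·[1 + 0.097·-0.76267/0.46327] = -0.76187 m/s.
|v| = 0.76187 m/s.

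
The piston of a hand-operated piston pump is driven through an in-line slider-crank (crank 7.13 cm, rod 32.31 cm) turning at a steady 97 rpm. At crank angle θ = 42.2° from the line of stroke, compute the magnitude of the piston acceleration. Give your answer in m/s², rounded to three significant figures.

5.63

ω = 2π·97/60 = 10.16 rad/s
x(θ) = r cosθ + √(L² − r² sin²θ); with ω constant, a = ω²·d²x/dθ².
d²x/dθ² = −r cosθ − r²(cos2θ)/√u − r⁴ sin²2θ/(4u^{3/2}),  u = L² − r² sin²θ = 0.1021 m².
Substituting r = 0.0713 m, L = 0.3231 m, θ = 42.2°: d²x/dθ² = -0.054568 m.
a = ω²·d²x/dθ² = (10.16)²·(-0.054568) = -5.6304 m/s²;  |a| = 5.6304 m/s².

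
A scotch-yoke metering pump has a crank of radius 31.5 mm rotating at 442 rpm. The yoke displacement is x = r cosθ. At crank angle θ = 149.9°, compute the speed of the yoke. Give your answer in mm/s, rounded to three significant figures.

731

ω = 46.29 rad/s (from 442 rpm).
x = r cosθ ⇒ ẋ = −rω sinθ.
|v| = rω|sinθ| = 0.0315·46.29·|sin 149.9°| = 0.73121 m/s = 731.21 mm/s.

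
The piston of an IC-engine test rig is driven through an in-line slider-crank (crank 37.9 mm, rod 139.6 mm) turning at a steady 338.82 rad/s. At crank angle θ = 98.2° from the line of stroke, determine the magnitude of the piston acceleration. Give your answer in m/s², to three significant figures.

ω = 338.8 rad/s
x(θ) = r cosθ + √(L² − r² sin²θ); with ω constant, a = ω²·d²x/dθ².
d²x/dθ² = −r cosθ − r²(cos2θ)/√u − r⁴ sin²2θ/(4u^{3/2}),  u = L² − r² sin²θ = 0.018081 m².
Substituting r = 0.0379 m, L = 0.1396 m, θ = 98.2°: d²x/dθ² = +0.015636 m.
a = ω²·d²x/dθ² = (338.8)²·(+0.015636) = +1795.1 m/s²;  |a| = 1795.1 m/s².

1800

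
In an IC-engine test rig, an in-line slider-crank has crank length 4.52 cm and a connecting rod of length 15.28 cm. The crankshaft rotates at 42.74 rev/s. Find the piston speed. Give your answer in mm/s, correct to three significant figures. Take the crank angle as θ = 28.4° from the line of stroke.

ω = 2π·42.7 = 268.5 rad/s
For an in-line slider-crank, x = r cosθ + √(L² − r² sin²θ), so v = −rω sinθ·[1 + r cosθ/√(L² − r² sin²θ)].
With r = 0.0452 m, L = 0.1528 m, θ = 28.4°: √(L² − r² sin²θ) = 0.15128 m.
v = −0.0452·268.5·0.47562·[1 + 0.0452·0.87965/0.15128] = -7.2905 m/s.
|v| = 7.2905 m/s = 7290.5 mm/s.

7290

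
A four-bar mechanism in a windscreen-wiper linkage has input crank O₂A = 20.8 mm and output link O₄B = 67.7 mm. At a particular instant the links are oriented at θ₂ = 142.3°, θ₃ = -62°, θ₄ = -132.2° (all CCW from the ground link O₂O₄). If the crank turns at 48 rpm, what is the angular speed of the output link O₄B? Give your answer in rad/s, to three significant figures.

ω₂ = 5.027 rad/s (from 48 rpm).
Differentiating the loop-closure r₂e^{iθ₂}+r₃e^{iθ₃}=r₁+r₄e^{iθ₄} gives r₂ω₂e^{iθ₂}+r₃ω₃e^{iθ₃}=r₄ω₄e^{iθ₄}.
Eliminating the other unknown: ω₄ = r₂ω₂ sin(θ₂−θ₃) / [r₄ sin(θ₄−θ₃)].
Numerator sine = -0.41151; denominator sine = -0.94088.
Result = 0.0208·5.027·(-0.41151) / (0.0677·(-0.94088)) = +0.67545 rad/s; magnitude 0.67545 rad/s.

0.675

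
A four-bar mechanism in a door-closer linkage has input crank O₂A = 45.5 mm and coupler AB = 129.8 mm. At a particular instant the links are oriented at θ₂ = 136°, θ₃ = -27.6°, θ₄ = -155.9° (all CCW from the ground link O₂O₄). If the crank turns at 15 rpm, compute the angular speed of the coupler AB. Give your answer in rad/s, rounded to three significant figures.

0.651

ω₂ = 1.571 rad/s (from 15 rpm).
Differentiating the loop-closure r₂e^{iθ₂}+r₃e^{iθ₃}=r₁+r₄e^{iθ₄} gives r₂ω₂e^{iθ₂}+r₃ω₃e^{iθ₃}=r₄ω₄e^{iθ₄}.
Eliminating the other unknown: ω₃ = r₂ω₂ sin(θ₄−θ₂) / [r₃ sin(θ₃−θ₄)].
Numerator sine = +0.92784; denominator sine = +0.78478.
Result = 0.0455·1.571·(+0.92784) / (0.1298·(+0.78478)) = +0.651 rad/s; magnitude 0.651 rad/s.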